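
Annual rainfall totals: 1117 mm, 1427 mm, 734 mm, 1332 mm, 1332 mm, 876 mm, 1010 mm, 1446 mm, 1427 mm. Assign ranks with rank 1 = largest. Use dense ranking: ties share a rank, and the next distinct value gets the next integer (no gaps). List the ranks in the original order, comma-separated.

4, 2, 7, 3, 3, 6, 5, 1, 2

Sorted (descending): 1446, 1427, 1427, 1332, 1332, 1117, 1010, 876, 734
The 2 values of 1427 share dense rank 2.
The 2 values of 1332 share dense rank 3.
Remaining distinct values take the next consecutive integers.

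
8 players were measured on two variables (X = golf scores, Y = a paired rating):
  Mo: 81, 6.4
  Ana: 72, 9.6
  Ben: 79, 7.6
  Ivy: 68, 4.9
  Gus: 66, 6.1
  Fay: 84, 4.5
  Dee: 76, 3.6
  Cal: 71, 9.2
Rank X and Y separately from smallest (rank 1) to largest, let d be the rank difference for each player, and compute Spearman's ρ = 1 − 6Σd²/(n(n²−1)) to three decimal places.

Ranks of variable 1: 7, 4, 6, 2, 1, 8, 5, 3
Ranks of variable 2: 5, 8, 6, 3, 4, 2, 1, 7
d = r₁ − r₂: 2, -4, 0, -1, -3, 6, 4, -4
d²: 4, 16, 0, 1, 9, 36, 16, 16; Σd² = 98
ρ = 1 − 6·98/(8·63) = 1 − 588/504 = -0.167

-0.167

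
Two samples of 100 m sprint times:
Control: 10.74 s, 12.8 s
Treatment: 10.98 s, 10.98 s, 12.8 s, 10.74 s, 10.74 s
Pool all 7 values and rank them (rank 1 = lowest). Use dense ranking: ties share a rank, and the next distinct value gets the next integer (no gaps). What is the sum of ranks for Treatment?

9

Sorted (ascending): 10.74, 10.74, 10.74, 10.98, 10.98, 12.8, 12.8
The 3 values of 10.74 share dense rank 1.
The 2 values of 10.98 share dense rank 2.
The 2 values of 12.8 share dense rank 3.
Treatment values → pooled ranks: 10.98→2, 10.98→2, 12.8→3, 10.74→1, 10.74→1
Rank sum = 2 + 2 + 3 + 1 + 1 = 9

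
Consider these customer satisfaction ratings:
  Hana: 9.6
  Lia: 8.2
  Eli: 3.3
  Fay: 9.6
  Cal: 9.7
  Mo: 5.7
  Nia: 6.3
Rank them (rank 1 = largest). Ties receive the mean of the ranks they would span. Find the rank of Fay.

Sorted (descending): 9.7, 9.6, 9.6, 8.2, 6.3, 5.7, 3.3
The 2 values of 9.6 occupy positions 2–3 → average rank (2+3)/2 = 2.5.
Fay has value 9.6 → rank 2.5.

2.5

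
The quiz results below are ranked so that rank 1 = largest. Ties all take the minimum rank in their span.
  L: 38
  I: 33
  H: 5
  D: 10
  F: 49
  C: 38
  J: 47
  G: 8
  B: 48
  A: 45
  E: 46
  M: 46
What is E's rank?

Sorted (descending): 49, 48, 47, 46, 46, 45, 38, 38, 33, 10, 8, 5
The 2 values of 46 occupy positions 4–5 → each gets rank 4.
The 2 values of 38 occupy positions 7–8 → each gets rank 7.
E has value 46 → rank 4.

4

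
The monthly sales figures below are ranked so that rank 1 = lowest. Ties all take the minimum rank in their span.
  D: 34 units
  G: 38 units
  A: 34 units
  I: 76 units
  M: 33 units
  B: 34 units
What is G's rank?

Sorted (ascending): 33, 34, 34, 34, 38, 76
The 3 values of 34 occupy positions 2–4 → each gets rank 2.
G has value 38 units → rank 5.

5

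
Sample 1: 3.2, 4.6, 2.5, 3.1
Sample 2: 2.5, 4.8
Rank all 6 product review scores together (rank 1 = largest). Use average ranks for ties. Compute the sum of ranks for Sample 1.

14.5

Sorted (descending): 4.8, 4.6, 3.2, 3.1, 2.5, 2.5
The 2 values of 2.5 occupy positions 5–6 → average rank (5+6)/2 = 5.5.
Sample 1 values → pooled ranks: 3.2→3, 4.6→2, 2.5→5.5, 3.1→4
Rank sum = 3 + 2 + 5.5 + 4 = 14.5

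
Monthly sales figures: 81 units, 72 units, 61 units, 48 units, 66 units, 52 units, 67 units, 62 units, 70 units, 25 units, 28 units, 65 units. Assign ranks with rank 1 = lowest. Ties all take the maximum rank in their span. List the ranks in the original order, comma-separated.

Sorted (ascending): 25, 28, 48, 52, 61, 62, 65, 66, 67, 70, 72, 81
No ties — each value takes its position as its rank.

12, 11, 5, 3, 8, 4, 9, 6, 10, 1, 2, 7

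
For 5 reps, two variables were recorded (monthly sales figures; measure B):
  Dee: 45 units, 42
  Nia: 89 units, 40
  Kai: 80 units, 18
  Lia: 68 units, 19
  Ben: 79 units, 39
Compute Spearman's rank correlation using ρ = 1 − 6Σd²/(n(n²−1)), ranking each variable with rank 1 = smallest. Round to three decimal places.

Ranks of variable 1: 1, 5, 4, 2, 3
Ranks of variable 2: 5, 4, 1, 2, 3
d = r₁ − r₂: -4, 1, 3, 0, 0
d²: 16, 1, 9, 0, 0; Σd² = 26
ρ = 1 − 6·26/(5·24) = 1 − 156/120 = -0.300

-0.300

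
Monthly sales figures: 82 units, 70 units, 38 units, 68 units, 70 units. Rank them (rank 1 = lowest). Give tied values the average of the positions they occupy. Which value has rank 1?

38

Sorted (ascending): 38, 68, 70, 70, 82
The 2 values of 70 occupy positions 3–4 → average rank (3+4)/2 = 3.5.
Rank 1 → value 38.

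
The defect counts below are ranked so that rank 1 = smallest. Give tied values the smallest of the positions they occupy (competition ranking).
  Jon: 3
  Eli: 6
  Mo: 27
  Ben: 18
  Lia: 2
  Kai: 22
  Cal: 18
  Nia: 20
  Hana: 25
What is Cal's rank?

4

Sorted (ascending): 2, 3, 6, 18, 18, 20, 22, 25, 27
The 2 values of 18 occupy positions 4–5 → each gets rank 4.
Cal has value 18 → rank 4.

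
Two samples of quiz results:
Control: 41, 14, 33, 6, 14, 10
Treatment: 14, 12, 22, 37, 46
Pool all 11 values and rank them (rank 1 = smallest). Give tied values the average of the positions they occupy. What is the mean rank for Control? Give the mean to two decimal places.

Sorted (ascending): 6, 10, 12, 14, 14, 14, 22, 33, 37, 41, 46
The 3 values of 14 occupy positions 4–6 → average rank 5.
Control values → pooled ranks: 41→10, 14→5, 33→8, 6→1, 14→5, 10→2
Mean rank = (10 + 5 + 8 + 1 + 5 + 2) / 6 = 5.17

5.17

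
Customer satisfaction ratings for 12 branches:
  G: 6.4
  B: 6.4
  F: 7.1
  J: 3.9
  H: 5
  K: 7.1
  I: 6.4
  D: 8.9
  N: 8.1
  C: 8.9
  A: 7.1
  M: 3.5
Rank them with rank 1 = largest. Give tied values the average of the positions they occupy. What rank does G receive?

8

Sorted (descending): 8.9, 8.9, 8.1, 7.1, 7.1, 7.1, 6.4, 6.4, 6.4, 5, 3.9, 3.5
The 2 values of 8.9 occupy positions 1–2 → average rank (1+2)/2 = 1.5.
The 3 values of 7.1 occupy positions 4–6 → average rank 5.
The 3 values of 6.4 occupy positions 7–9 → average rank 8.
G has value 6.4 → rank 8.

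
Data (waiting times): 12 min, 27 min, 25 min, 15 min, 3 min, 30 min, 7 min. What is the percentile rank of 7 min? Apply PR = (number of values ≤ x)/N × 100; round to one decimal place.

28.6

N = 7.
Strictly below 7: 1. Equal to 7: 1.
PR = 2/7 × 100 = 28.6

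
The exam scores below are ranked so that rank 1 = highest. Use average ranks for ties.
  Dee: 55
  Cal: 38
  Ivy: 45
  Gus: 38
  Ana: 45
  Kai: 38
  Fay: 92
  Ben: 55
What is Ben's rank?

Sorted (descending): 92, 55, 55, 45, 45, 38, 38, 38
The 2 values of 55 occupy positions 2–3 → average rank (2+3)/2 = 2.5.
The 2 values of 45 occupy positions 4–5 → average rank (4+5)/2 = 4.5.
The 3 values of 38 occupy positions 6–8 → average rank 7.
Ben has value 55 → rank 2.5.

2.5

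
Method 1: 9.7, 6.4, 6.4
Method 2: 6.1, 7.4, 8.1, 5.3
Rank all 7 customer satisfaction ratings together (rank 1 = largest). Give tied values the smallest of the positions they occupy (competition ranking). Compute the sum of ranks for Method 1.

Sorted (descending): 9.7, 8.1, 7.4, 6.4, 6.4, 6.1, 5.3
The 2 values of 6.4 occupy positions 4–5 → each gets rank 4.
Method 1 values → pooled ranks: 9.7→1, 6.4→4, 6.4→4
Rank sum = 1 + 4 + 4 = 9

9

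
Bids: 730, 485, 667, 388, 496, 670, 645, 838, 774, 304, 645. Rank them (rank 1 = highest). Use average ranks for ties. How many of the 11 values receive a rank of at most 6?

Sorted (descending): 838, 774, 730, 670, 667, 645, 645, 496, 485, 388, 304
The 2 values of 645 occupy positions 6–7 → average rank (6+7)/2 = 6.5.
Ranks ≤ 6: {1, 2, 3, 4, 5} → 5 values.

5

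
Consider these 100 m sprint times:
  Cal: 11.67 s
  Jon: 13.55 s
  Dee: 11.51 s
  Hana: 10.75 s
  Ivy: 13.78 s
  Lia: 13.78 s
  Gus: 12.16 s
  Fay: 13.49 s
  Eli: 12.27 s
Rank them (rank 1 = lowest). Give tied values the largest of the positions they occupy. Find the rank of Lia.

Sorted (ascending): 10.75, 11.51, 11.67, 12.16, 12.27, 13.49, 13.55, 13.78, 13.78
The 2 values of 13.78 occupy positions 8–9 → each gets rank 9.
Lia has value 13.78 s → rank 9.

9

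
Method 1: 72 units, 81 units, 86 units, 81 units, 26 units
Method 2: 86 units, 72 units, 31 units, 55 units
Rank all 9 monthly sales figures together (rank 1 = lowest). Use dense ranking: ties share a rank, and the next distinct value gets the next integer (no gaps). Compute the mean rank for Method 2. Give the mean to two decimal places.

Sorted (ascending): 26, 31, 55, 72, 72, 81, 81, 86, 86
The 2 values of 72 share dense rank 4.
The 2 values of 81 share dense rank 5.
The 2 values of 86 share dense rank 6.
Remaining distinct values take the next consecutive integers.
Method 2 values → pooled ranks: 86→6, 72→4, 31→2, 55→3
Mean rank = (6 + 4 + 2 + 3) / 4 = 3.75

3.75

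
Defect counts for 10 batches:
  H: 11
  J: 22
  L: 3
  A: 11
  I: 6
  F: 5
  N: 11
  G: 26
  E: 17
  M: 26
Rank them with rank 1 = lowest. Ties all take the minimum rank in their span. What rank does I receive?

3

Sorted (ascending): 3, 5, 6, 11, 11, 11, 17, 22, 26, 26
The 3 values of 11 occupy positions 4–6 → each gets rank 4.
The 2 values of 26 occupy positions 9–10 → each gets rank 9.
I has value 6 → rank 3.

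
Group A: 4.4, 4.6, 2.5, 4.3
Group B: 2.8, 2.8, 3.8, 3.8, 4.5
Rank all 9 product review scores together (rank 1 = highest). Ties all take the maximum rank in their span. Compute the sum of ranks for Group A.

Sorted (descending): 4.6, 4.5, 4.4, 4.3, 3.8, 3.8, 2.8, 2.8, 2.5
The 2 values of 3.8 occupy positions 5–6 → each gets rank 6.
The 2 values of 2.8 occupy positions 7–8 → each gets rank 8.
Group A values → pooled ranks: 4.4→3, 4.6→1, 2.5→9, 4.3→4
Rank sum = 3 + 1 + 9 + 4 = 17

17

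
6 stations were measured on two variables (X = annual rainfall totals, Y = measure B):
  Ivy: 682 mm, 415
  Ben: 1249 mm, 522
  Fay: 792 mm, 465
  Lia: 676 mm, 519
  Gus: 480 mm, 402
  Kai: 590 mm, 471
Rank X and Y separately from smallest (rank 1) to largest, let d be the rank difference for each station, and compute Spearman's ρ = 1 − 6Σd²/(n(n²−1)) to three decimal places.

0.543

Ranks of variable 1: 4, 6, 5, 3, 1, 2
Ranks of variable 2: 2, 6, 3, 5, 1, 4
d = r₁ − r₂: 2, 0, 2, -2, 0, -2
d²: 4, 0, 4, 4, 0, 4; Σd² = 16
ρ = 1 − 6·16/(6·35) = 1 − 96/210 = 0.543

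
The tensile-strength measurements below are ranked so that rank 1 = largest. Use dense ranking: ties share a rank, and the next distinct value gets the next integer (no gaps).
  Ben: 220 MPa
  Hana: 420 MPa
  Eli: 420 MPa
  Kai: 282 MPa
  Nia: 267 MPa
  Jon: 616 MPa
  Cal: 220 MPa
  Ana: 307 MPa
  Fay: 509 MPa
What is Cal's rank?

7

Sorted (descending): 616, 509, 420, 420, 307, 282, 267, 220, 220
The 2 values of 420 share dense rank 3.
The 2 values of 220 share dense rank 7.
Remaining distinct values take the next consecutive integers.
Cal has value 220 MPa → rank 7.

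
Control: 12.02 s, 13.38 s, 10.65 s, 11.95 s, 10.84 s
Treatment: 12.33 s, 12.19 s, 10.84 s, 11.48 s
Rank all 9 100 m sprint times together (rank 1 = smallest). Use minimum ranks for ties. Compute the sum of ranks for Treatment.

Sorted (ascending): 10.65, 10.84, 10.84, 11.48, 11.95, 12.02, 12.19, 12.33, 13.38
The 2 values of 10.84 occupy positions 2–3 → each gets rank 2.
Treatment values → pooled ranks: 12.33→8, 12.19→7, 10.84→2, 11.48→4
Rank sum = 8 + 7 + 2 + 4 = 21

21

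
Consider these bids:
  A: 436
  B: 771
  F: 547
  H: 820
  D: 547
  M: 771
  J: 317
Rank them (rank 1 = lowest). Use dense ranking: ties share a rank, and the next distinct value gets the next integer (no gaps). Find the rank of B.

Sorted (ascending): 317, 436, 547, 547, 771, 771, 820
The 2 values of 547 share dense rank 3.
The 2 values of 771 share dense rank 4.
Remaining distinct values take the next consecutive integers.
B has value 771 → rank 4.

4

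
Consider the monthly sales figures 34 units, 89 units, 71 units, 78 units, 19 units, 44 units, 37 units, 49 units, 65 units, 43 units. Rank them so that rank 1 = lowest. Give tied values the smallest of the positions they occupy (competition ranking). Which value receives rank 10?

Sorted (ascending): 19, 34, 37, 43, 44, 49, 65, 71, 78, 89
No ties — each value takes its position as its rank.
Rank 10 → value 89.

89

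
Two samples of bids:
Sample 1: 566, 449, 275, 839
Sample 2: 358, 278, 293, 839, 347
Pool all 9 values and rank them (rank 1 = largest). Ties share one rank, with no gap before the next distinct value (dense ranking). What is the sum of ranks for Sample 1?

14

Sorted (descending): 839, 839, 566, 449, 358, 347, 293, 278, 275
The 2 values of 839 share dense rank 1.
Remaining distinct values take the next consecutive integers.
Sample 1 values → pooled ranks: 566→2, 449→3, 275→8, 839→1
Rank sum = 2 + 3 + 8 + 1 = 14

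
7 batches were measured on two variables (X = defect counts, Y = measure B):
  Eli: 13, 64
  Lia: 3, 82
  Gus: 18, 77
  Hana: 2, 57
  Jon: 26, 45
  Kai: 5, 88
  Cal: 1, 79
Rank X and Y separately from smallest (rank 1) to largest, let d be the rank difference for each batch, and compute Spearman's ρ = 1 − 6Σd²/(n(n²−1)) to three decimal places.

-0.393

Ranks of variable 1: 5, 3, 6, 2, 7, 4, 1
Ranks of variable 2: 3, 6, 4, 2, 1, 7, 5
d = r₁ − r₂: 2, -3, 2, 0, 6, -3, -4
d²: 4, 9, 4, 0, 36, 9, 16; Σd² = 78
ρ = 1 − 6·78/(7·48) = 1 − 468/336 = -0.393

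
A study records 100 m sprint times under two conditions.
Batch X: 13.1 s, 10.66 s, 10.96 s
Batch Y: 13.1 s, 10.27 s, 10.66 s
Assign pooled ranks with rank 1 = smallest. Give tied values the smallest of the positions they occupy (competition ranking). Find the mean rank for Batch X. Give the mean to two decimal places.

3.67

Sorted (ascending): 10.27, 10.66, 10.66, 10.96, 13.1, 13.1
The 2 values of 10.66 occupy positions 2–3 → each gets rank 2.
The 2 values of 13.1 occupy positions 5–6 → each gets rank 5.
Batch X values → pooled ranks: 13.1→5, 10.66→2, 10.96→4
Mean rank = (5 + 2 + 4) / 3 = 3.67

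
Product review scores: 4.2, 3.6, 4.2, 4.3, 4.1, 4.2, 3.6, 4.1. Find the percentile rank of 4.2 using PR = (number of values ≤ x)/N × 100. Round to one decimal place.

N = 8.
Strictly below 4.2: 4. Equal to 4.2: 3.
PR = 7/8 × 100 = 87.5

87.5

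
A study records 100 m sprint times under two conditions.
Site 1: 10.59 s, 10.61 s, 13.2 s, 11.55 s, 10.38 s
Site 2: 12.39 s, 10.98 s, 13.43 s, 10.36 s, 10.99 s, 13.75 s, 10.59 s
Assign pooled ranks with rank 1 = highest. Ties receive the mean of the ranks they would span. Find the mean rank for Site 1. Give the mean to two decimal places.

7.30

Sorted (descending): 13.75, 13.43, 13.2, 12.39, 11.55, 10.99, 10.98, 10.61, 10.59, 10.59, 10.38, 10.36
The 2 values of 10.59 occupy positions 9–10 → average rank (9+10)/2 = 9.5.
Site 1 values → pooled ranks: 10.59→9.5, 10.61→8, 13.2→3, 11.55→5, 10.38→11
Mean rank = (9.5 + 8 + 3 + 5 + 11) / 5 = 7.30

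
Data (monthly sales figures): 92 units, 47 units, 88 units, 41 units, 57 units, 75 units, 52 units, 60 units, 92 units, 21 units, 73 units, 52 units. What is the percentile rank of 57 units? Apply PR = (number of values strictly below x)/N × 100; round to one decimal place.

41.7

N = 12.
Strictly below 57: 5. Equal to 57: 1.
PR = 5/12 × 100 = 41.7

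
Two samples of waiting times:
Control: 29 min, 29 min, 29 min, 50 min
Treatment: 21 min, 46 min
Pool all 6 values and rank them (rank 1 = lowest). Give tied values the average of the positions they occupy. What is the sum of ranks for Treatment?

Sorted (ascending): 21, 29, 29, 29, 46, 50
The 3 values of 29 occupy positions 2–4 → average rank 3.
Treatment values → pooled ranks: 21→1, 46→5
Rank sum = 1 + 5 = 6

6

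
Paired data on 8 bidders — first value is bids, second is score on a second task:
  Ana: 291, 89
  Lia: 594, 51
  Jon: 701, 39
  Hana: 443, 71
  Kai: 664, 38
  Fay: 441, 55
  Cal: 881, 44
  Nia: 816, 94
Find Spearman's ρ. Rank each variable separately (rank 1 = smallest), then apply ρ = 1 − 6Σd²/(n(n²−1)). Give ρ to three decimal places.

Ranks of variable 1: 1, 4, 6, 3, 5, 2, 8, 7
Ranks of variable 2: 7, 4, 2, 6, 1, 5, 3, 8
d = r₁ − r₂: -6, 0, 4, -3, 4, -3, 5, -1
d²: 36, 0, 16, 9, 16, 9, 25, 1; Σd² = 112
ρ = 1 − 6·112/(8·63) = 1 − 672/504 = -0.333

-0.333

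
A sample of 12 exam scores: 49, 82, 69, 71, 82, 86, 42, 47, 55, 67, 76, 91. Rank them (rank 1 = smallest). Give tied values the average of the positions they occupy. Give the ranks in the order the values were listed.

3, 9.5, 6, 7, 9.5, 11, 1, 2, 4, 5, 8, 12

Sorted (ascending): 42, 47, 49, 55, 67, 69, 71, 76, 82, 82, 86, 91
The 2 values of 82 occupy positions 9–10 → average rank (9+10)/2 = 9.5.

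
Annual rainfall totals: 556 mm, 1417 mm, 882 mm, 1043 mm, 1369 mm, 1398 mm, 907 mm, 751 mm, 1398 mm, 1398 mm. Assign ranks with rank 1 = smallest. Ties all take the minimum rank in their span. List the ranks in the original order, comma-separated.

1, 10, 3, 5, 6, 7, 4, 2, 7, 7

Sorted (ascending): 556, 751, 882, 907, 1043, 1369, 1398, 1398, 1398, 1417
The 3 values of 1398 occupy positions 7–9 → each gets rank 7.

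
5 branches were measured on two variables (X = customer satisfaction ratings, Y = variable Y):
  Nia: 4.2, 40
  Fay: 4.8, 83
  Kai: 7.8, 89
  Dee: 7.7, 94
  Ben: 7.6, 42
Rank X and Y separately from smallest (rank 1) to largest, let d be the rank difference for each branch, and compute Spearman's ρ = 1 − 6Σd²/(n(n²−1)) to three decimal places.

0.800

Ranks of variable 1: 1, 2, 5, 4, 3
Ranks of variable 2: 1, 3, 4, 5, 2
d = r₁ − r₂: 0, -1, 1, -1, 1
d²: 0, 1, 1, 1, 1; Σd² = 4
ρ = 1 − 6·4/(5·24) = 1 − 24/120 = 0.800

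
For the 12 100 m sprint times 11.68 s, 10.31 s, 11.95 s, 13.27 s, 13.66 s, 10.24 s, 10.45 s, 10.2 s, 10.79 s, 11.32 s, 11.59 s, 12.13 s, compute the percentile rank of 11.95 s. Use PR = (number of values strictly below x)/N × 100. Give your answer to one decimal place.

66.7

N = 12.
Strictly below 11.95: 8. Equal to 11.95: 1.
PR = 8/12 × 100 = 66.7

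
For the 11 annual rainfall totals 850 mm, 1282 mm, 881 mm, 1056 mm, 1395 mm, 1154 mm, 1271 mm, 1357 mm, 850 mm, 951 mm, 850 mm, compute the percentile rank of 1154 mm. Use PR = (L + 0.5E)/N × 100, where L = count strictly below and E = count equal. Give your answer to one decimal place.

N = 11.
Strictly below 1154: 6. Equal to 1154: 1.
PR = (6 + 0.5·1)/11 × 100 = 59.1

59.1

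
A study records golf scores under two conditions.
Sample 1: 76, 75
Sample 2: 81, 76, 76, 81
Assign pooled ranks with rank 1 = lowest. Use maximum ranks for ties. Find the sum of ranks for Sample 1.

Sorted (ascending): 75, 76, 76, 76, 81, 81
The 3 values of 76 occupy positions 2–4 → each gets rank 4.
The 2 values of 81 occupy positions 5–6 → each gets rank 6.
Sample 1 values → pooled ranks: 76→4, 75→1
Rank sum = 4 + 1 = 5

5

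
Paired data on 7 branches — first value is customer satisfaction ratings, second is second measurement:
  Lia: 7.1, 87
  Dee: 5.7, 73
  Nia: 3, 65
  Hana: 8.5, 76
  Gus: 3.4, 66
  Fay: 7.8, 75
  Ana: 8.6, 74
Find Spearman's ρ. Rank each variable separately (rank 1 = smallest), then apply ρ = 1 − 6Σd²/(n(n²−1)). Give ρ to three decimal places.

Ranks of variable 1: 4, 3, 1, 6, 2, 5, 7
Ranks of variable 2: 7, 3, 1, 6, 2, 5, 4
d = r₁ − r₂: -3, 0, 0, 0, 0, 0, 3
d²: 9, 0, 0, 0, 0, 0, 9; Σd² = 18
ρ = 1 − 6·18/(7·48) = 1 − 108/336 = 0.679

0.679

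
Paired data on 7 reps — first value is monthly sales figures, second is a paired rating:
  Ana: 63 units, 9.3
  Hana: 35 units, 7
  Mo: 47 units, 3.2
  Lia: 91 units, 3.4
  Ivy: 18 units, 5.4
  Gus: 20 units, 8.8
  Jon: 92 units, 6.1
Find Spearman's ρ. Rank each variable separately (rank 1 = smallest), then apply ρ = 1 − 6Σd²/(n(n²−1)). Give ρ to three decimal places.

-0.107

Ranks of variable 1: 5, 3, 4, 6, 1, 2, 7
Ranks of variable 2: 7, 5, 1, 2, 3, 6, 4
d = r₁ − r₂: -2, -2, 3, 4, -2, -4, 3
d²: 4, 4, 9, 16, 4, 16, 9; Σd² = 62
ρ = 1 − 6·62/(7·48) = 1 − 372/336 = -0.107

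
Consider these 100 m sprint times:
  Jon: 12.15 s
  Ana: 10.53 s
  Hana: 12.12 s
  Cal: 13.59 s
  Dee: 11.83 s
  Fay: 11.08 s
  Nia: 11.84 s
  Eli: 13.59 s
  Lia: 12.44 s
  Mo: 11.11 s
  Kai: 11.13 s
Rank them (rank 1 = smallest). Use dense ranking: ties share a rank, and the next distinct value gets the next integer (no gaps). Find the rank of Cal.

Sorted (ascending): 10.53, 11.08, 11.11, 11.13, 11.83, 11.84, 12.12, 12.15, 12.44, 13.59, 13.59
The 2 values of 13.59 share dense rank 10.
Remaining distinct values take the next consecutive integers.
Cal has value 13.59 s → rank 10.

10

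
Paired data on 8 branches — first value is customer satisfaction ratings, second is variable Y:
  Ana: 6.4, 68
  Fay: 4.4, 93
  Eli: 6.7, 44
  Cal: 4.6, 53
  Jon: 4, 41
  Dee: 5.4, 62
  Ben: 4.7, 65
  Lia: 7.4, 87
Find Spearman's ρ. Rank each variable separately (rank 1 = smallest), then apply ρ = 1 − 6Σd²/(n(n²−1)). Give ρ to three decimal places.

Ranks of variable 1: 6, 2, 7, 3, 1, 5, 4, 8
Ranks of variable 2: 6, 8, 2, 3, 1, 4, 5, 7
d = r₁ − r₂: 0, -6, 5, 0, 0, 1, -1, 1
d²: 0, 36, 25, 0, 0, 1, 1, 1; Σd² = 64
ρ = 1 − 6·64/(8·63) = 1 − 384/504 = 0.238

0.238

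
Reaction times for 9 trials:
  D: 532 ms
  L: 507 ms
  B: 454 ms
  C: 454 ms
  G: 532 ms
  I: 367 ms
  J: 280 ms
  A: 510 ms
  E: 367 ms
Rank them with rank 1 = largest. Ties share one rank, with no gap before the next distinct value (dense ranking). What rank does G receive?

1

Sorted (descending): 532, 532, 510, 507, 454, 454, 367, 367, 280
The 2 values of 532 share dense rank 1.
The 2 values of 454 share dense rank 4.
The 2 values of 367 share dense rank 5.
Remaining distinct values take the next consecutive integers.
G has value 532 ms → rank 1.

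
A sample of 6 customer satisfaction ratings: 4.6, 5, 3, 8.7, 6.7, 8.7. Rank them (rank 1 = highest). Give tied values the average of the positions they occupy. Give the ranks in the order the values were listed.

Sorted (descending): 8.7, 8.7, 6.7, 5, 4.6, 3
The 2 values of 8.7 occupy positions 1–2 → average rank (1+2)/2 = 1.5.

5, 4, 6, 1.5, 3, 1.5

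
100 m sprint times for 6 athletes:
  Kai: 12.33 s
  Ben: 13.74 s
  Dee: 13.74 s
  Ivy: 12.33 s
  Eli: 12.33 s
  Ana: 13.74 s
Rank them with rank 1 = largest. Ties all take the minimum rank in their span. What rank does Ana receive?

Sorted (descending): 13.74, 13.74, 13.74, 12.33, 12.33, 12.33
The 3 values of 13.74 occupy positions 1–3 → each gets rank 1.
The 3 values of 12.33 occupy positions 4–6 → each gets rank 4.
Ana has value 13.74 s → rank 1.

1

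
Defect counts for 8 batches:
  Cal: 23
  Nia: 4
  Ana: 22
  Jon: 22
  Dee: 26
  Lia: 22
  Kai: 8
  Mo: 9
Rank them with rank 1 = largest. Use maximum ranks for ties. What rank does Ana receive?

5

Sorted (descending): 26, 23, 22, 22, 22, 9, 8, 4
The 3 values of 22 occupy positions 3–5 → each gets rank 5.
Ana has value 22 → rank 5.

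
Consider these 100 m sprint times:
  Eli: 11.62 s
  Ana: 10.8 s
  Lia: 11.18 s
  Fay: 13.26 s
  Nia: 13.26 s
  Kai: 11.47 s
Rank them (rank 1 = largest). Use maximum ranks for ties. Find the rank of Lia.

Sorted (descending): 13.26, 13.26, 11.62, 11.47, 11.18, 10.8
The 2 values of 13.26 occupy positions 1–2 → each gets rank 2.
Lia has value 11.18 s → rank 5.

5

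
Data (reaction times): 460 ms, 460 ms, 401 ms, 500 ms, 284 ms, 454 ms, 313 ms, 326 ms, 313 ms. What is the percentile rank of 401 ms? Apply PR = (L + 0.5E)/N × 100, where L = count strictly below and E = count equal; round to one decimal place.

N = 9.
Strictly below 401: 4. Equal to 401: 1.
PR = (4 + 0.5·1)/9 × 100 = 50.0

50.0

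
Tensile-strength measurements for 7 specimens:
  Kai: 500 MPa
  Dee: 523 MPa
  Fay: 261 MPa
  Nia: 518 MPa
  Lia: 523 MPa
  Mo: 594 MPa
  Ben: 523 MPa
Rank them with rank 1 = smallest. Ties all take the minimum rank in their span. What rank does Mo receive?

Sorted (ascending): 261, 500, 518, 523, 523, 523, 594
The 3 values of 523 occupy positions 4–6 → each gets rank 4.
Mo has value 594 MPa → rank 7.

7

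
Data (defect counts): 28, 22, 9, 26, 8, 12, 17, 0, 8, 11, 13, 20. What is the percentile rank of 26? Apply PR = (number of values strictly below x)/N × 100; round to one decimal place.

83.3

N = 12.
Strictly below 26: 10. Equal to 26: 1.
PR = 10/12 × 100 = 83.3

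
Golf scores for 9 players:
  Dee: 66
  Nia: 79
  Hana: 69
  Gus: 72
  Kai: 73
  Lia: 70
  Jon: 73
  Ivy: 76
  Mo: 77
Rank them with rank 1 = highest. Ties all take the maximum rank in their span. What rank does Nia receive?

Sorted (descending): 79, 77, 76, 73, 73, 72, 70, 69, 66
The 2 values of 73 occupy positions 4–5 → each gets rank 5.
Nia has value 79 → rank 1.

1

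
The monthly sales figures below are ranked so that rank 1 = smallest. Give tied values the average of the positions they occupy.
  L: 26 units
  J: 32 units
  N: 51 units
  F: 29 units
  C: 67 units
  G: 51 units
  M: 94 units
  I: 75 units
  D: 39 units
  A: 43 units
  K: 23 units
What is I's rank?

10

Sorted (ascending): 23, 26, 29, 32, 39, 43, 51, 51, 67, 75, 94
The 2 values of 51 occupy positions 7–8 → average rank (7+8)/2 = 7.5.
I has value 75 units → rank 10.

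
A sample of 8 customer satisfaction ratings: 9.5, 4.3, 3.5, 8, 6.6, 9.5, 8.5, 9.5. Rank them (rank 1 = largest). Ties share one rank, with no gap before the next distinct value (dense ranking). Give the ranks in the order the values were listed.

Sorted (descending): 9.5, 9.5, 9.5, 8.5, 8, 6.6, 4.3, 3.5
The 3 values of 9.5 share dense rank 1.
Remaining distinct values take the next consecutive integers.

1, 5, 6, 3, 4, 1, 2, 1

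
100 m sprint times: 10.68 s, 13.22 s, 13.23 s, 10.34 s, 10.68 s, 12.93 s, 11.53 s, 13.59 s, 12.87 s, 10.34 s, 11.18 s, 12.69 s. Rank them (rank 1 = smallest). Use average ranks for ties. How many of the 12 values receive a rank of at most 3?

Sorted (ascending): 10.34, 10.34, 10.68, 10.68, 11.18, 11.53, 12.69, 12.87, 12.93, 13.22, 13.23, 13.59
The 2 values of 10.34 occupy positions 1–2 → average rank (1+2)/2 = 1.5.
The 2 values of 10.68 occupy positions 3–4 → average rank (3+4)/2 = 3.5.
Ranks ≤ 3: {1.5, 1.5} → 2 values.

2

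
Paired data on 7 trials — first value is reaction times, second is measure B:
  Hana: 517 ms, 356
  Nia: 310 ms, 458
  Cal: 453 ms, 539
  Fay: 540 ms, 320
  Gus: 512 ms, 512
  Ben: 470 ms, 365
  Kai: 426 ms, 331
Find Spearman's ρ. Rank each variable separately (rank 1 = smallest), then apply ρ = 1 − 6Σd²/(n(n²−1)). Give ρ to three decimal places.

-0.393

Ranks of variable 1: 6, 1, 3, 7, 5, 4, 2
Ranks of variable 2: 3, 5, 7, 1, 6, 4, 2
d = r₁ − r₂: 3, -4, -4, 6, -1, 0, 0
d²: 9, 16, 16, 36, 1, 0, 0; Σd² = 78
ρ = 1 − 6·78/(7·48) = 1 − 468/336 = -0.393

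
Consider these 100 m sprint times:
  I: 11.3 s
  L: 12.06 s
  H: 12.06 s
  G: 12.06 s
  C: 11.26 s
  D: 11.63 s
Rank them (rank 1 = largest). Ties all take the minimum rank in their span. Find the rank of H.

Sorted (descending): 12.06, 12.06, 12.06, 11.63, 11.3, 11.26
The 3 values of 12.06 occupy positions 1–3 → each gets rank 1.
H has value 12.06 s → rank 1.

1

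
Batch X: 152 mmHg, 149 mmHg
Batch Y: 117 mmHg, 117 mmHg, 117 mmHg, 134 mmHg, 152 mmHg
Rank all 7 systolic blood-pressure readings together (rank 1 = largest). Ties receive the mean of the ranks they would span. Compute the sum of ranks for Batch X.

4.5

Sorted (descending): 152, 152, 149, 134, 117, 117, 117
The 2 values of 152 occupy positions 1–2 → average rank (1+2)/2 = 1.5.
The 3 values of 117 occupy positions 5–7 → average rank 6.
Batch X values → pooled ranks: 152→1.5, 149→3
Rank sum = 1.5 + 3 = 4.5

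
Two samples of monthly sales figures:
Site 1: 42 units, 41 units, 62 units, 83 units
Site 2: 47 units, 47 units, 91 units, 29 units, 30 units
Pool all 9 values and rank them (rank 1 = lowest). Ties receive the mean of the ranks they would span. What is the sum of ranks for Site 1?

Sorted (ascending): 29, 30, 41, 42, 47, 47, 62, 83, 91
The 2 values of 47 occupy positions 5–6 → average rank (5+6)/2 = 5.5.
Site 1 values → pooled ranks: 42→4, 41→3, 62→7, 83→8
Rank sum = 4 + 3 + 7 + 8 = 22

22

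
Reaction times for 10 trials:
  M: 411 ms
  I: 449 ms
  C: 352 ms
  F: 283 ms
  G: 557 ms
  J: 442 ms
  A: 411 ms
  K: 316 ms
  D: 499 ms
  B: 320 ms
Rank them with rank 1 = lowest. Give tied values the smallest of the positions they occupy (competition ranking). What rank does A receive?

5

Sorted (ascending): 283, 316, 320, 352, 411, 411, 442, 449, 499, 557
The 2 values of 411 occupy positions 5–6 → each gets rank 5.
A has value 411 ms → rank 5.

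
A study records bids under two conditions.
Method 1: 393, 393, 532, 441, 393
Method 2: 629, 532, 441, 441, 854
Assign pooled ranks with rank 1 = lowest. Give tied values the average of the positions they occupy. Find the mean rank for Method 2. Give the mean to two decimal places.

7.30

Sorted (ascending): 393, 393, 393, 441, 441, 441, 532, 532, 629, 854
The 3 values of 393 occupy positions 1–3 → average rank 2.
The 3 values of 441 occupy positions 4–6 → average rank 5.
The 2 values of 532 occupy positions 7–8 → average rank (7+8)/2 = 7.5.
Method 2 values → pooled ranks: 629→9, 532→7.5, 441→5, 441→5, 854→10
Mean rank = (9 + 7.5 + 5 + 5 + 10) / 5 = 7.30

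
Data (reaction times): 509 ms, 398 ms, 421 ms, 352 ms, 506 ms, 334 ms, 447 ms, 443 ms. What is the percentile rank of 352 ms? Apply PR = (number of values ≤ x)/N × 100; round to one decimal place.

25.0

N = 8.
Strictly below 352: 1. Equal to 352: 1.
PR = 2/8 × 100 = 25.0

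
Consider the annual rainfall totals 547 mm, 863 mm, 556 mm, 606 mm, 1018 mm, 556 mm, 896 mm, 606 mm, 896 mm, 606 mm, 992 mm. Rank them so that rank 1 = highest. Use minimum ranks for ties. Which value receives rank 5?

Sorted (descending): 1018, 992, 896, 896, 863, 606, 606, 606, 556, 556, 547
The 2 values of 896 occupy positions 3–4 → each gets rank 3.
The 3 values of 606 occupy positions 6–8 → each gets rank 6.
The 2 values of 556 occupy positions 9–10 → each gets rank 9.
Rank 5 → value 863.

863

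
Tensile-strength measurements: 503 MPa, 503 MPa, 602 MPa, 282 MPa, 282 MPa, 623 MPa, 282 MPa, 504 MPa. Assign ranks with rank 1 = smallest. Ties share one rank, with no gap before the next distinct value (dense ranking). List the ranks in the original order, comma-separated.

2, 2, 4, 1, 1, 5, 1, 3

Sorted (ascending): 282, 282, 282, 503, 503, 504, 602, 623
The 3 values of 282 share dense rank 1.
The 2 values of 503 share dense rank 2.
Remaining distinct values take the next consecutive integers.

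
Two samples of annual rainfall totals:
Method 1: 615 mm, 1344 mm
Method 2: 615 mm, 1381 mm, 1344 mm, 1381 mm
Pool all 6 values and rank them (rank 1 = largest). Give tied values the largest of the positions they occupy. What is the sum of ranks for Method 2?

14

Sorted (descending): 1381, 1381, 1344, 1344, 615, 615
The 2 values of 1381 occupy positions 1–2 → each gets rank 2.
The 2 values of 1344 occupy positions 3–4 → each gets rank 4.
The 2 values of 615 occupy positions 5–6 → each gets rank 6.
Method 2 values → pooled ranks: 615→6, 1381→2, 1344→4, 1381→2
Rank sum = 6 + 2 + 4 + 2 = 14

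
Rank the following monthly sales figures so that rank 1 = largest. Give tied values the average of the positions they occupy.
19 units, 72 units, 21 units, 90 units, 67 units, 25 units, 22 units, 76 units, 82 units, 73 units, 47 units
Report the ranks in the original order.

11, 5, 10, 1, 6, 8, 9, 3, 2, 4, 7

Sorted (descending): 90, 82, 76, 73, 72, 67, 47, 25, 22, 21, 19
No ties — each value takes its position as its rank.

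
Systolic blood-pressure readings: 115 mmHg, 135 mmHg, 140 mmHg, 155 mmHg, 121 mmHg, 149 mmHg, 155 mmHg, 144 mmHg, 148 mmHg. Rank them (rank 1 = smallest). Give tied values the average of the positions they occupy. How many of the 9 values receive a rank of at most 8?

7

Sorted (ascending): 115, 121, 135, 140, 144, 148, 149, 155, 155
The 2 values of 155 occupy positions 8–9 → average rank (8+9)/2 = 8.5.
Ranks ≤ 8: {1, 2, 3, 4, 5, 6, 7} → 7 values.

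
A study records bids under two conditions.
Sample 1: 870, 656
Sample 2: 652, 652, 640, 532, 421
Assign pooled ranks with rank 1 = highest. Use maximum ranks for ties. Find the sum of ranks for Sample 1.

Sorted (descending): 870, 656, 652, 652, 640, 532, 421
The 2 values of 652 occupy positions 3–4 → each gets rank 4.
Sample 1 values → pooled ranks: 870→1, 656→2
Rank sum = 1 + 2 = 3

3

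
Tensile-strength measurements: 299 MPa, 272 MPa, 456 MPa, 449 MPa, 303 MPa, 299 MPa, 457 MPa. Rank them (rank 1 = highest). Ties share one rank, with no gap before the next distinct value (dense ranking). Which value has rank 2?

456

Sorted (descending): 457, 456, 449, 303, 299, 299, 272
The 2 values of 299 share dense rank 5.
Remaining distinct values take the next consecutive integers.
Rank 2 → value 456.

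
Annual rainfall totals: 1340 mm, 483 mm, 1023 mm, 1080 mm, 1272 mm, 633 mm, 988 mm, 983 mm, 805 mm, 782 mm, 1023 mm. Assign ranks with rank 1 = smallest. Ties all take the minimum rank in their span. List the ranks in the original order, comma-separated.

Sorted (ascending): 483, 633, 782, 805, 983, 988, 1023, 1023, 1080, 1272, 1340
The 2 values of 1023 occupy positions 7–8 → each gets rank 7.

11, 1, 7, 9, 10, 2, 6, 5, 4, 3, 7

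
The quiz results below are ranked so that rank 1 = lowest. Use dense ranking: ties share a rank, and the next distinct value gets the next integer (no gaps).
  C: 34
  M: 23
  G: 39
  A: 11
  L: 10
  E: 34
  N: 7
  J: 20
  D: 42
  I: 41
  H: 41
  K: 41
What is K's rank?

Sorted (ascending): 7, 10, 11, 20, 23, 34, 34, 39, 41, 41, 41, 42
The 2 values of 34 share dense rank 6.
The 3 values of 41 share dense rank 8.
Remaining distinct values take the next consecutive integers.
K has value 41 → rank 8.

8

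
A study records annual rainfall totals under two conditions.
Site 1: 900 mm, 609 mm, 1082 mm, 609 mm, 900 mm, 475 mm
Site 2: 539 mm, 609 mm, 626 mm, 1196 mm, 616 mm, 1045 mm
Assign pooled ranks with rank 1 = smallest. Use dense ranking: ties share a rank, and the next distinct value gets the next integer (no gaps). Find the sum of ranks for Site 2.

30

Sorted (ascending): 475, 539, 609, 609, 609, 616, 626, 900, 900, 1045, 1082, 1196
The 3 values of 609 share dense rank 3.
The 2 values of 900 share dense rank 6.
Remaining distinct values take the next consecutive integers.
Site 2 values → pooled ranks: 539→2, 609→3, 626→5, 1196→9, 616→4, 1045→7
Rank sum = 2 + 3 + 5 + 9 + 4 + 7 = 30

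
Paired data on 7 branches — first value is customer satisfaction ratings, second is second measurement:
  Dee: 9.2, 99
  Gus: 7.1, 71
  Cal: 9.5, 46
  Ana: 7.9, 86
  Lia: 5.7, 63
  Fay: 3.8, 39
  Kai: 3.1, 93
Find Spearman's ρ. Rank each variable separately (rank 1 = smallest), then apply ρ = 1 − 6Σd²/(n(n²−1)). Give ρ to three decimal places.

Ranks of variable 1: 6, 4, 7, 5, 3, 2, 1
Ranks of variable 2: 7, 4, 2, 5, 3, 1, 6
d = r₁ − r₂: -1, 0, 5, 0, 0, 1, -5
d²: 1, 0, 25, 0, 0, 1, 25; Σd² = 52
ρ = 1 − 6·52/(7·48) = 1 − 312/336 = 0.071

0.071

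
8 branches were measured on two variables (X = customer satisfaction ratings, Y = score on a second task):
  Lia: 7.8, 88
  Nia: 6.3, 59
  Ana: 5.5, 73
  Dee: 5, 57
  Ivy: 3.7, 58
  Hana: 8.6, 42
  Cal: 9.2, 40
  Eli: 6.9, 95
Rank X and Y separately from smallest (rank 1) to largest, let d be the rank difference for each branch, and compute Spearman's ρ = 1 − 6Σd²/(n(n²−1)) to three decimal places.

-0.238

Ranks of variable 1: 6, 4, 3, 2, 1, 7, 8, 5
Ranks of variable 2: 7, 5, 6, 3, 4, 2, 1, 8
d = r₁ − r₂: -1, -1, -3, -1, -3, 5, 7, -3
d²: 1, 1, 9, 1, 9, 25, 49, 9; Σd² = 104
ρ = 1 − 6·104/(8·63) = 1 − 624/504 = -0.238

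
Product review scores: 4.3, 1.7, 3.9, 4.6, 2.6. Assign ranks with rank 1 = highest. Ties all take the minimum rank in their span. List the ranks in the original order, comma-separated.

2, 5, 3, 1, 4

Sorted (descending): 4.6, 4.3, 3.9, 2.6, 1.7
No ties — each value takes its position as its rank.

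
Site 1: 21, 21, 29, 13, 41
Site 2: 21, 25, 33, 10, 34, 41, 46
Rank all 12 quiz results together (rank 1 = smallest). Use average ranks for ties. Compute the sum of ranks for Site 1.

Sorted (ascending): 10, 13, 21, 21, 21, 25, 29, 33, 34, 41, 41, 46
The 3 values of 21 occupy positions 3–5 → average rank 4.
The 2 values of 41 occupy positions 10–11 → average rank (10+11)/2 = 10.5.
Site 1 values → pooled ranks: 21→4, 21→4, 29→7, 13→2, 41→10.5
Rank sum = 4 + 4 + 7 + 2 + 10.5 = 27.5

27.5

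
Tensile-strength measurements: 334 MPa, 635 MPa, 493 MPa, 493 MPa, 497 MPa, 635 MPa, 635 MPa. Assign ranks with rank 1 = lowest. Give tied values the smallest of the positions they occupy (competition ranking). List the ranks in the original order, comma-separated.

1, 5, 2, 2, 4, 5, 5

Sorted (ascending): 334, 493, 493, 497, 635, 635, 635
The 2 values of 493 occupy positions 2–3 → each gets rank 2.
The 3 values of 635 occupy positions 5–7 → each gets rank 5.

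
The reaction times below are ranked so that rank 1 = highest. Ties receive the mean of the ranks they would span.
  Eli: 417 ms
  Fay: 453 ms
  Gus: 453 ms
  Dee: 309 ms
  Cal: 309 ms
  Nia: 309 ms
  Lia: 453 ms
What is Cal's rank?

Sorted (descending): 453, 453, 453, 417, 309, 309, 309
The 3 values of 453 occupy positions 1–3 → average rank 2.
The 3 values of 309 occupy positions 5–7 → average rank 6.
Cal has value 309 ms → rank 6.

6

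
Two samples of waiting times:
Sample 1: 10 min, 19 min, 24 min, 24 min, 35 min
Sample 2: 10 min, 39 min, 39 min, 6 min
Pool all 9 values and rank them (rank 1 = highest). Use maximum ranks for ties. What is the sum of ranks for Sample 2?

21

Sorted (descending): 39, 39, 35, 24, 24, 19, 10, 10, 6
The 2 values of 39 occupy positions 1–2 → each gets rank 2.
The 2 values of 24 occupy positions 4–5 → each gets rank 5.
The 2 values of 10 occupy positions 7–8 → each gets rank 8.
Sample 2 values → pooled ranks: 10→8, 39→2, 39→2, 6→9
Rank sum = 8 + 2 + 2 + 9 = 21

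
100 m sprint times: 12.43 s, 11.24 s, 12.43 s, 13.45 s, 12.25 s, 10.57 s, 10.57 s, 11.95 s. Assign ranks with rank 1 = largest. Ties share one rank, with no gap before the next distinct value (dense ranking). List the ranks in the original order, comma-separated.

Sorted (descending): 13.45, 12.43, 12.43, 12.25, 11.95, 11.24, 10.57, 10.57
The 2 values of 12.43 share dense rank 2.
The 2 values of 10.57 share dense rank 6.
Remaining distinct values take the next consecutive integers.

2, 5, 2, 1, 3, 6, 6, 4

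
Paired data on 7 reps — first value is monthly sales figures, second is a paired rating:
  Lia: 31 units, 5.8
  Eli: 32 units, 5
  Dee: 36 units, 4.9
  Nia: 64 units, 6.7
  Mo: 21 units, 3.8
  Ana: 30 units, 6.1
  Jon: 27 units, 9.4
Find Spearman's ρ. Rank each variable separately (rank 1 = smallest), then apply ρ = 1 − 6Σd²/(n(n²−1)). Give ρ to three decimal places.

Ranks of variable 1: 4, 5, 6, 7, 1, 3, 2
Ranks of variable 2: 4, 3, 2, 6, 1, 5, 7
d = r₁ − r₂: 0, 2, 4, 1, 0, -2, -5
d²: 0, 4, 16, 1, 0, 4, 25; Σd² = 50
ρ = 1 − 6·50/(7·48) = 1 − 300/336 = 0.107

0.107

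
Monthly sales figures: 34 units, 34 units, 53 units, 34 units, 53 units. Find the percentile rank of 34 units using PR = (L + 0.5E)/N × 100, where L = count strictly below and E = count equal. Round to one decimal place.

30.0

N = 5.
Strictly below 34: 0. Equal to 34: 3.
PR = (0 + 0.5·3)/5 × 100 = 30.0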